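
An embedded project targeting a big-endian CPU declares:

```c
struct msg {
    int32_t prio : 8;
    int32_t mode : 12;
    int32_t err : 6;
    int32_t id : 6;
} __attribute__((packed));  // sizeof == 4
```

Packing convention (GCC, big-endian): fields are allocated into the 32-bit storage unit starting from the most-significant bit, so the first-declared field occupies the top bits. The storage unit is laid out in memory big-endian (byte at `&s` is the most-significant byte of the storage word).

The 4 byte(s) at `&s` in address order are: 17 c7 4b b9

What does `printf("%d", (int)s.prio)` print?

[0]=0x17 [1]=0xc7 [2]=0x4b [3]=0xb9 (big-endian) → word 0x17c74bb9
prio:8 @ bit 24 → (0x17c74bb9>>24)&0xff = 0x17  ←
mode:12 @ bit 12 → (0x17c74bb9>>12)&0xfff = 0xc74
err:6 @ bit 6 → (0x17c74bb9>>6)&0x3f = 0x2e
id:6 @ bit 0 → (0x17c74bb9>>0)&0x3f = 0x39
prio signed 8b, MSB=0: value = 23

23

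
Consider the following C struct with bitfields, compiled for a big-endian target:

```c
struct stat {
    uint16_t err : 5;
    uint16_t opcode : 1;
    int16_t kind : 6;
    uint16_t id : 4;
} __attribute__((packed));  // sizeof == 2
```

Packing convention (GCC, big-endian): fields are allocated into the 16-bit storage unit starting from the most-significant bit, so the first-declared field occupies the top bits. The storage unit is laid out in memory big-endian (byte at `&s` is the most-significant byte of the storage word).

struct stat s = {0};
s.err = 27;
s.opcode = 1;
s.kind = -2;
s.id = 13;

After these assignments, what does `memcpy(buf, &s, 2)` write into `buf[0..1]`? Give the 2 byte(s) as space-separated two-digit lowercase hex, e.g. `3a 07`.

err:5 = 27 → 0x1b << 11 → word 0xd800
opcode:1 = 1 → 0x1 << 10 → word 0xdc00
kind:6 = -2 → 0x3e << 4 → word 0xdfe0
id:4 = 13 → 0xd << 0 → word 0xdfed
word = 0xdfed → big-endian bytes:
  [0]=0xdf  [1]=0xed

df ed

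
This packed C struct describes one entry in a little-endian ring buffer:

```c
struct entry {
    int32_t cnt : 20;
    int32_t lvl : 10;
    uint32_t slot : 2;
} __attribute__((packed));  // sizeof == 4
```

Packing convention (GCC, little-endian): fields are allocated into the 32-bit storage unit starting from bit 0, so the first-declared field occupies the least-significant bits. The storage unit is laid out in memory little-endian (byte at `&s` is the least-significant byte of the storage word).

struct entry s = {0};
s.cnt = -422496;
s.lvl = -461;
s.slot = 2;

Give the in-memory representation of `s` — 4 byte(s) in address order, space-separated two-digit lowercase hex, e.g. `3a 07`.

cnt:20 = -422496 → 0x98da0 << 0 → word 0x00098da0
lvl:10 = -461 → 0x233 << 20 → word 0x23398da0
slot:2 = 2 → 0x2 << 30 → word 0xa3398da0
word = 0xa3398da0 → little-endian bytes:
  [0]=0xa0  [1]=0x8d  [2]=0x39  [3]=0xa3

a0 8d 39 a3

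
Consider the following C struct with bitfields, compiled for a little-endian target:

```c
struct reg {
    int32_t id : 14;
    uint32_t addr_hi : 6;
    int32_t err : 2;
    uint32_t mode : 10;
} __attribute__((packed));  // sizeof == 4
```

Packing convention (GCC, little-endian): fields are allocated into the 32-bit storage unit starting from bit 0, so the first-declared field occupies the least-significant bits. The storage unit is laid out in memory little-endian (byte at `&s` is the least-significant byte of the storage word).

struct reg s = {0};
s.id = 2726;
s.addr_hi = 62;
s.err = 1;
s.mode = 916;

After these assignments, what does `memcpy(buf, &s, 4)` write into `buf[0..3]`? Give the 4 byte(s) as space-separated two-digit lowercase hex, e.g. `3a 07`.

id:14 = 2726 → 0xaa6 << 0 → word 0x00000aa6
addr_hi:6 = 62 → 0x3e << 14 → word 0x000f8aa6
err:2 = 1 → 0x1 << 20 → word 0x001f8aa6
mode:10 = 916 → 0x394 << 22 → word 0xe51f8aa6
word = 0xe51f8aa6 → little-endian bytes:
  [0]=0xa6  [1]=0x8a  [2]=0x1f  [3]=0xe5

a6 8a 1f e5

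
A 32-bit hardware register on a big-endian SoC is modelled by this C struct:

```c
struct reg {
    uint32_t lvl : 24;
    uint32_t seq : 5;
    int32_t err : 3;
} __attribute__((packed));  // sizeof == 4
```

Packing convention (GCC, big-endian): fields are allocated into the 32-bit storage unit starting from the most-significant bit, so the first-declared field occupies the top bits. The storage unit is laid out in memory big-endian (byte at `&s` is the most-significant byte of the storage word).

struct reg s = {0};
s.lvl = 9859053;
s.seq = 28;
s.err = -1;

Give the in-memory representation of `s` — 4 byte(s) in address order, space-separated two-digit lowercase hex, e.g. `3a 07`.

96 6f ed e7

lvl:24 = 9859053 → 0x966fed << 8 → word 0x966fed00
seq:5 = 28 → 0x1c << 3 → word 0x966fede0
err:3 = -1 → 0x7 << 0 → word 0x966fede7
word = 0x966fede7 → big-endian bytes:
  [0]=0x96  [1]=0x6f  [2]=0xed  [3]=0xe7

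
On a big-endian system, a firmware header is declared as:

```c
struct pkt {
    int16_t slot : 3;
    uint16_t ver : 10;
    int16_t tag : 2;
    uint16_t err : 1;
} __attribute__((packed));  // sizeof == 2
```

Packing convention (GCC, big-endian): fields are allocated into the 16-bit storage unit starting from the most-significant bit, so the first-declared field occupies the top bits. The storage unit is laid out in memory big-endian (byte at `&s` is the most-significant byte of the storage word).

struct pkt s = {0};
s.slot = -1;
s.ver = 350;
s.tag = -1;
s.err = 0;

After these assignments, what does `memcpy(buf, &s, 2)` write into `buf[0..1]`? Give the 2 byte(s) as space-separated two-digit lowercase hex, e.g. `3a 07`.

ea f6

[13+:3] slot=-1 & 0x7 = 0x7; word=0xe000
[3+:10] ver=350 & 0x3ff = 0x15e; word=0xeaf0
[1+:2] tag=-1 & 0x3 = 0x3; word=0xeaf6
[0+:1] err=0 & 0x1 = 0x0; word=0xeaf6
word = 0xeaf6 → big-endian bytes:
  [0]=0xea  [1]=0xf6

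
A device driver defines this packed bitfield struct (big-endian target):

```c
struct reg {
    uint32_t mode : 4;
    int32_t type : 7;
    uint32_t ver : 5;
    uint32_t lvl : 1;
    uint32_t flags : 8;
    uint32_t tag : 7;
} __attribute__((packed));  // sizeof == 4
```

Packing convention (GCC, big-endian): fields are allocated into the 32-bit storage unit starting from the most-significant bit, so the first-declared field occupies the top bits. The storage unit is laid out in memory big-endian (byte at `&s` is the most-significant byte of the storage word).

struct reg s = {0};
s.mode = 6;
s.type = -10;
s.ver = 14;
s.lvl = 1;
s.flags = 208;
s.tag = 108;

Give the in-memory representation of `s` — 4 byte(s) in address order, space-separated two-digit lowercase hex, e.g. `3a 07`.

6e ce e8 6c

mode (4b) val=6 bits=0x6 at bit 28: 0x60000000
type (7b) val=-10 bits=0x76 at bit 21: 0x6ec00000
ver (5b) val=14 bits=0xe at bit 16: 0x6ece0000
lvl (1b) val=1 bits=0x1 at bit 15: 0x6ece8000
flags (8b) val=208 bits=0xd0 at bit 7: 0x6ecee800
tag (7b) val=108 bits=0x6c at bit 0: 0x6ecee86c
word = 0x6ecee86c → big-endian bytes:
  [0]=0x6e  [1]=0xce  [2]=0xe8  [3]=0x6c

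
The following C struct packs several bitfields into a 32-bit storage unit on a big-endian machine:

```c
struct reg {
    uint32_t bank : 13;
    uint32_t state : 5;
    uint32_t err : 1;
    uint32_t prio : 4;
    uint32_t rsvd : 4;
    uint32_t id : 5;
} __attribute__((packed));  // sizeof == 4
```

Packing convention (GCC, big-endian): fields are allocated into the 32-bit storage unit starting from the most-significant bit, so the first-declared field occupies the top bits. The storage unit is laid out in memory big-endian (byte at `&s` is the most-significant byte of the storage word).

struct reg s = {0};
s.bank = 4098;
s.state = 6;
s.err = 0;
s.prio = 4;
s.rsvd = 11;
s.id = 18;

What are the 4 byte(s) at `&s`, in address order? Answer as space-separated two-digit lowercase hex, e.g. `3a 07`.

bank:13 = 4098 → 0x1002 << 19 → word 0x80100000
state:5 = 6 → 0x6 << 14 → word 0x80118000
err:1 = 0 → 0x0 << 13 → word 0x80118000
prio:4 = 4 → 0x4 << 9 → word 0x80118800
rsvd:4 = 11 → 0xb << 5 → word 0x80118960
id:5 = 18 → 0x12 << 0 → word 0x80118972
word = 0x80118972 → big-endian bytes:
  [0]=0x80  [1]=0x11  [2]=0x89  [3]=0x72

80 11 89 72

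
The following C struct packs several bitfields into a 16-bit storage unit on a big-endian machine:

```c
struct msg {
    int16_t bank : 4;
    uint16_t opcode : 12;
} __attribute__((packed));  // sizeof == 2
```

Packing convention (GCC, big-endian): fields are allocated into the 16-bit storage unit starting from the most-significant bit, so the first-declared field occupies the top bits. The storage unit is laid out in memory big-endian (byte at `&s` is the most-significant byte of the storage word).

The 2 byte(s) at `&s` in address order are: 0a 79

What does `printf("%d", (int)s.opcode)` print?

[0]=0x0a [1]=0x79 (big-endian) → word 0x0a79
bank [12+:4] = (word>>12) & 0xf = 0
opcode [0+:12] = (word>>0) & 0xfff = 2681  ←

2681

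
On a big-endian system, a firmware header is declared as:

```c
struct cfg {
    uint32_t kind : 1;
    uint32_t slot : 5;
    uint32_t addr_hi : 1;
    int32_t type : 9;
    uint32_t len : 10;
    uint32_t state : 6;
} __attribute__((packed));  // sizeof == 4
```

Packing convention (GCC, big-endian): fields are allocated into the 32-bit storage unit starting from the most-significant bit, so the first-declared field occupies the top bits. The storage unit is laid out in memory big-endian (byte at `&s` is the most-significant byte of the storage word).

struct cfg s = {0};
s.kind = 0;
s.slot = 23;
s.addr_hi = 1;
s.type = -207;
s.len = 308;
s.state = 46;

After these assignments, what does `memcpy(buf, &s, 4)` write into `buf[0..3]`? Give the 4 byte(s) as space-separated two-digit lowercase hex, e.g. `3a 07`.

5f 31 4d 2e

[31+:1] kind=0 & 0x1 = 0x0; word=0x00000000
[26+:5] slot=23 & 0x1f = 0x17; word=0x5c000000
[25+:1] addr_hi=1 & 0x1 = 0x1; word=0x5e000000
[16+:9] type=-207 & 0x1ff = 0x131; word=0x5f310000
[6+:10] len=308 & 0x3ff = 0x134; word=0x5f314d00
[0+:6] state=46 & 0x3f = 0x2e; word=0x5f314d2e
word = 0x5f314d2e → big-endian bytes:
  [0]=0x5f  [1]=0x31  [2]=0x4d  [3]=0x2e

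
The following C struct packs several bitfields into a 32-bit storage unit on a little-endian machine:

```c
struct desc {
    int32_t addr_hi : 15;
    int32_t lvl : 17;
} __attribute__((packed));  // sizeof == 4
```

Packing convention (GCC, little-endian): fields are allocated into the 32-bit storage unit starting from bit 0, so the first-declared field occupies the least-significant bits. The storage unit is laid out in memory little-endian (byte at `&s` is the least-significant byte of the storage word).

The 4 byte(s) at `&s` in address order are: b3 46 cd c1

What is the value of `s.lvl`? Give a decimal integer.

[0]=0xb3 [1]=0x46 [2]=0xcd [3]=0xc1 (little-endian) → word 0xc1cd46b3
addr_hi:15 @ bit 0 → (0xc1cd46b3>>0)&0x7fff = 0x46b3
lvl:17 @ bit 15 → (0xc1cd46b3>>15)&0x1ffff = 0x1839a  ←
lvl signed 17b, MSB=1: 99226 - 131072 = -31846

-31846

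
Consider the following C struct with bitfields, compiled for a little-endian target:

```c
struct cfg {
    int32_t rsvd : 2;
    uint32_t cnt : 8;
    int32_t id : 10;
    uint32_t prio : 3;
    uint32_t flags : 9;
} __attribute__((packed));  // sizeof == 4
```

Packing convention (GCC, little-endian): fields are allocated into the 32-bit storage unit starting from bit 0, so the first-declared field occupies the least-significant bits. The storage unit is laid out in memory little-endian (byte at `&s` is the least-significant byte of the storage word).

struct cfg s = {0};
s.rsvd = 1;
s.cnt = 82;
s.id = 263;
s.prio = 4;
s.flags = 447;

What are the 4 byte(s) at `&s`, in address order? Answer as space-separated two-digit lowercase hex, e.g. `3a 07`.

49 1d c4 df

rsvd (2b) val=1 bits=0x1 at bit 0: 0x00000001
cnt (8b) val=82 bits=0x52 at bit 2: 0x00000149
id (10b) val=263 bits=0x107 at bit 10: 0x00041d49
prio (3b) val=4 bits=0x4 at bit 20: 0x00441d49
flags (9b) val=447 bits=0x1bf at bit 23: 0xdfc41d49
word = 0xdfc41d49 → little-endian bytes:
  [0]=0x49  [1]=0x1d  [2]=0xc4  [3]=0xdf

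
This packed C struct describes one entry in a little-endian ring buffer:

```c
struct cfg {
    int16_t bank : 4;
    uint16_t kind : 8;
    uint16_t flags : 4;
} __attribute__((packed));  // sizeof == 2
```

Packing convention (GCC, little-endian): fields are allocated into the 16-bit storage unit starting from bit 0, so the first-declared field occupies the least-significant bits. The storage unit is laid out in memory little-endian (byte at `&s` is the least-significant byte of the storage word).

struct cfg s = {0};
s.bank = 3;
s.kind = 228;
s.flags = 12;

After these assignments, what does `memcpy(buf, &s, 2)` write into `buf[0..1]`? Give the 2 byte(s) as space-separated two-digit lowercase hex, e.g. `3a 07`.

43 ce

bank:4 = 3 → 0x3 << 0 → word 0x0003
kind:8 = 228 → 0xe4 << 4 → word 0x0e43
flags:4 = 12 → 0xc << 12 → word 0xce43
word = 0xce43 → little-endian bytes:
  [0]=0x43  [1]=0xce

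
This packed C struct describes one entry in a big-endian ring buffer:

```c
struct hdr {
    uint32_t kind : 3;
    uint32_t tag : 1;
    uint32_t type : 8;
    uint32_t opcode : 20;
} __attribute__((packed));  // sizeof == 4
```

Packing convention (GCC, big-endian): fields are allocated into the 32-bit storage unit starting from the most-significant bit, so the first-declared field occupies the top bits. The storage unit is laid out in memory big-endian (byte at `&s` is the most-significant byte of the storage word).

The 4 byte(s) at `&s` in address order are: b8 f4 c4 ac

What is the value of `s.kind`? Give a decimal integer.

5

[0]=0xb8 [1]=0xf4 [2]=0xc4 [3]=0xac (big-endian) → word 0xb8f4c4ac
kind:3 @ bit 29 → (0xb8f4c4ac>>29)&0x7 = 0x5  ←
tag:1 @ bit 28 → (0xb8f4c4ac>>28)&0x1 = 0x1
type:8 @ bit 20 → (0xb8f4c4ac>>20)&0xff = 0x8f
opcode:20 @ bit 0 → (0xb8f4c4ac>>0)&0xfffff = 0x4c4ac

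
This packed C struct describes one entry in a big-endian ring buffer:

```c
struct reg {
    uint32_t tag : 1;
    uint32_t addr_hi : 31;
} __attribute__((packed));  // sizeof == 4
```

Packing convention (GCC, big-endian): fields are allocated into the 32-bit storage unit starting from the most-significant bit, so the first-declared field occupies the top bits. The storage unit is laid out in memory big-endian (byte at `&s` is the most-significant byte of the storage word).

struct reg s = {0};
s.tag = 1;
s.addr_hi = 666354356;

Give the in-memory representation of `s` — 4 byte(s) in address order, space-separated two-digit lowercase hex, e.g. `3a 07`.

[31+:1] tag=1 & 0x1 = 0x1; word=0x80000000
[0+:31] addr_hi=666354356 & 0x7fffffff = 0x27b7c2b4; word=0xa7b7c2b4
word = 0xa7b7c2b4 → big-endian bytes:
  [0]=0xa7  [1]=0xb7  [2]=0xc2  [3]=0xb4

a7 b7 c2 b4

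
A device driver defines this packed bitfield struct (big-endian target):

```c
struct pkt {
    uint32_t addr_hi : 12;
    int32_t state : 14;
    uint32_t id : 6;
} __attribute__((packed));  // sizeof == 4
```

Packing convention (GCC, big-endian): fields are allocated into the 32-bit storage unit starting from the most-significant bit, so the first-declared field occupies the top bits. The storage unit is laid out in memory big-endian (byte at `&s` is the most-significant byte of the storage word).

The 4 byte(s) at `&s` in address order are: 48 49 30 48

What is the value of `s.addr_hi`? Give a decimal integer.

1156

[0]=0x48 [1]=0x49 [2]=0x30 [3]=0x48 (big-endian) → word 0x48493048
addr_hi [20+:12] = (word>>20) & 0xfff = 1156  ←
state [6+:14] = (word>>6) & 0x3fff = 9409
id [0+:6] = (word>>0) & 0x3f = 8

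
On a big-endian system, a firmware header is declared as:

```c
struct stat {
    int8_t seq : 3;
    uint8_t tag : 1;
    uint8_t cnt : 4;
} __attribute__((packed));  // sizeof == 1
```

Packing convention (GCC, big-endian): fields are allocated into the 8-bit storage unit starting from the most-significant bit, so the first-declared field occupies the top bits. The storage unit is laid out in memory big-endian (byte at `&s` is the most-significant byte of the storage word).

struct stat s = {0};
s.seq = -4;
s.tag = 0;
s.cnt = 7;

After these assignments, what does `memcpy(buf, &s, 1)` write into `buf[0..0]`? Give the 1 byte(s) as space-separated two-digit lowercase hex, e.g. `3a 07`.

87

seq (3b) val=-4 bits=0x4 at bit 5: 0x80
tag (1b) val=0 bits=0x0 at bit 4: 0x80
cnt (4b) val=7 bits=0x7 at bit 0: 0x87
word = 0x87 → big-endian bytes:
  [0]=0x87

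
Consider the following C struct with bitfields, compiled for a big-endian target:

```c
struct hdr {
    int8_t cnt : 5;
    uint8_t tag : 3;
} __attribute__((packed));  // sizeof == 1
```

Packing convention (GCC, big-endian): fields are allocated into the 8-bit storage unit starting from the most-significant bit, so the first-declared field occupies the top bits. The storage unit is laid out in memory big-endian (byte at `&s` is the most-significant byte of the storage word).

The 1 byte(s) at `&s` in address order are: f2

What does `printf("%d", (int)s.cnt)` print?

-2

[0]=0xf2 (big-endian) → word 0xf2
cnt:5 @ bit 3 → (0xf2>>3)&0x1f = 0x1e  ←
tag:3 @ bit 0 → (0xf2>>0)&0x7 = 0x2
cnt signed 5b, MSB=1: 30 - 32 = -2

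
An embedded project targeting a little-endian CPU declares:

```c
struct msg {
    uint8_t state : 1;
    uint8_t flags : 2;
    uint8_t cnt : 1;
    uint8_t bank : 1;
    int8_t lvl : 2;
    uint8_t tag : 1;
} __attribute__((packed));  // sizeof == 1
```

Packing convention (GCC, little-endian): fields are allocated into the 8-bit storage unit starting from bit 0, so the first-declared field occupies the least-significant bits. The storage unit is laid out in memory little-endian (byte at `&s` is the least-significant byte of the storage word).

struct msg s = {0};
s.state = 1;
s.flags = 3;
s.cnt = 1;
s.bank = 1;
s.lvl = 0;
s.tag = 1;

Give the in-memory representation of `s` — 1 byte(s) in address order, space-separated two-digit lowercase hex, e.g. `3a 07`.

[0+:1] state=1 & 0x1 = 0x1; word=0x01
[1+:2] flags=3 & 0x3 = 0x3; word=0x07
[3+:1] cnt=1 & 0x1 = 0x1; word=0x0f
[4+:1] bank=1 & 0x1 = 0x1; word=0x1f
[5+:2] lvl=0 & 0x3 = 0x0; word=0x1f
[7+:1] tag=1 & 0x1 = 0x1; word=0x9f
word = 0x9f → little-endian bytes:
  [0]=0x9f

9f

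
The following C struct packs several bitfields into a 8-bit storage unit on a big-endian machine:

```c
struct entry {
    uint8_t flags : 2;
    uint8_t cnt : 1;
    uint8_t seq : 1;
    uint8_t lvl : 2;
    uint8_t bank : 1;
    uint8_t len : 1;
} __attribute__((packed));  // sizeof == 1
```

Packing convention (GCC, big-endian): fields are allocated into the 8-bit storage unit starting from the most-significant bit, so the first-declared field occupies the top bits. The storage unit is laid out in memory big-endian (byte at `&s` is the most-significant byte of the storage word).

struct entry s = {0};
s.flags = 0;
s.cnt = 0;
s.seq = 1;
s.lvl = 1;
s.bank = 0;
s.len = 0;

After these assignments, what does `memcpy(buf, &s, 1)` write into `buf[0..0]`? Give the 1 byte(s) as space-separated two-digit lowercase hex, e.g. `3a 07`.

14

[6+:2] flags=0 & 0x3 = 0x0; word=0x00
[5+:1] cnt=0 & 0x1 = 0x0; word=0x00
[4+:1] seq=1 & 0x1 = 0x1; word=0x10
[2+:2] lvl=1 & 0x3 = 0x1; word=0x14
[1+:1] bank=0 & 0x1 = 0x0; word=0x14
[0+:1] len=0 & 0x1 = 0x0; word=0x14
word = 0x14 → big-endian bytes:
  [0]=0x14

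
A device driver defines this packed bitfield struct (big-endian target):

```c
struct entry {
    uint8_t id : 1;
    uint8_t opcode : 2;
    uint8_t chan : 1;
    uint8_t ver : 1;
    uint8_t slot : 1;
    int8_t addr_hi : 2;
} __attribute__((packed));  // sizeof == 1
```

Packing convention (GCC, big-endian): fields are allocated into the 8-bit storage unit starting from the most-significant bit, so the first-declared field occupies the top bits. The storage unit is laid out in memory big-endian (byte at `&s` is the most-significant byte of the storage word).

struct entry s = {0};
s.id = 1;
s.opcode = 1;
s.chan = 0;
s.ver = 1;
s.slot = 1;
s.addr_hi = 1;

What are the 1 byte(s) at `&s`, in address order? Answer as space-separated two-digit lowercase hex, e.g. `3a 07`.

ad

id (1b) val=1 bits=0x1 at bit 7: 0x80
opcode (2b) val=1 bits=0x1 at bit 5: 0xa0
chan (1b) val=0 bits=0x0 at bit 4: 0xa0
ver (1b) val=1 bits=0x1 at bit 3: 0xa8
slot (1b) val=1 bits=0x1 at bit 2: 0xac
addr_hi (2b) val=1 bits=0x1 at bit 0: 0xad
word = 0xad → big-endian bytes:
  [0]=0xad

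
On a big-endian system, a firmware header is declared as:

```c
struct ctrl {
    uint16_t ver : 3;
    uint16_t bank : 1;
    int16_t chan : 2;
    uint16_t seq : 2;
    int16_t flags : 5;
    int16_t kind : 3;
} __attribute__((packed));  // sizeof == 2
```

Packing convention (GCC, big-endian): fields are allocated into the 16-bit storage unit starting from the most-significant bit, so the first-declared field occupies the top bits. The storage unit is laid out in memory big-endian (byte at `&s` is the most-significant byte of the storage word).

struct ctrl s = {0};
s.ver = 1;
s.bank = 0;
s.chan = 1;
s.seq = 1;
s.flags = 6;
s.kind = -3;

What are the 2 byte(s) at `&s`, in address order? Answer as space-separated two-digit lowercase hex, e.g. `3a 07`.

ver:3 = 1 → 0x1 << 13 → word 0x2000
bank:1 = 0 → 0x0 << 12 → word 0x2000
chan:2 = 1 → 0x1 << 10 → word 0x2400
seq:2 = 1 → 0x1 << 8 → word 0x2500
flags:5 = 6 → 0x6 << 3 → word 0x2530
kind:3 = -3 → 0x5 << 0 → word 0x2535
word = 0x2535 → big-endian bytes:
  [0]=0x25  [1]=0x35

25 35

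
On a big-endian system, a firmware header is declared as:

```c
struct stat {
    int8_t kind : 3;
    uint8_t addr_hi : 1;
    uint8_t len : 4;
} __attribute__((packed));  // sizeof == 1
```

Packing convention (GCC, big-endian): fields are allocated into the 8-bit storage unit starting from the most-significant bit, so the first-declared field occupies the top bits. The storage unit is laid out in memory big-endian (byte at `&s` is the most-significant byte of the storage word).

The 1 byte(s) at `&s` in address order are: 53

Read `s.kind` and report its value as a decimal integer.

2

[0]=0x53 (big-endian) → word 0x53
kind [5+:3] = (word>>5) & 0x7 = 2  ←
addr_hi [4+:1] = (word>>4) & 0x1 = 1
len [0+:4] = (word>>0) & 0xf = 3
kind signed 3b, MSB=0: value = 2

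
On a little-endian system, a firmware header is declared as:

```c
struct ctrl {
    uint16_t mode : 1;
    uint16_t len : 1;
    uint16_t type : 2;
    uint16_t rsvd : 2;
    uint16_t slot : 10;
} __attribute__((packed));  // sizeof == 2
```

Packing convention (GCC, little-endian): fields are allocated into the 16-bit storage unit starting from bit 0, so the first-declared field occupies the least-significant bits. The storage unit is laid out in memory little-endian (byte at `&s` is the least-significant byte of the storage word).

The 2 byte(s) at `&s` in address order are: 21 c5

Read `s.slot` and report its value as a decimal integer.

[0]=0x21 [1]=0xc5 (little-endian) → word 0xc521
mode [0+:1] = (word>>0) & 0x1 = 1
len [1+:1] = (word>>1) & 0x1 = 0
type [2+:2] = (word>>2) & 0x3 = 0
rsvd [4+:2] = (word>>4) & 0x3 = 2
slot [6+:10] = (word>>6) & 0x3ff = 788  ←

788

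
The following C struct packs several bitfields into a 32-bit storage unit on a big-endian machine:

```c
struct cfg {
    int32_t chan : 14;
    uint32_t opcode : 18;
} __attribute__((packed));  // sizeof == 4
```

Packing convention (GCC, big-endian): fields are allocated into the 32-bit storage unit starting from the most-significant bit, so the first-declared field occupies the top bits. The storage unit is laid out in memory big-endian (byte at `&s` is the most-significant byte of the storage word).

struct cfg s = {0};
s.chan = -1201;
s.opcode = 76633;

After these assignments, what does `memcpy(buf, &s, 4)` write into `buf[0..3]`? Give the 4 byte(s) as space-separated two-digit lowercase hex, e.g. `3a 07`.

chan (14b) val=-1201 bits=0x3b4f at bit 18: 0xed3c0000
opcode (18b) val=76633 bits=0x12b59 at bit 0: 0xed3d2b59
word = 0xed3d2b59 → big-endian bytes:
  [0]=0xed  [1]=0x3d  [2]=0x2b  [3]=0x59

ed 3d 2b 59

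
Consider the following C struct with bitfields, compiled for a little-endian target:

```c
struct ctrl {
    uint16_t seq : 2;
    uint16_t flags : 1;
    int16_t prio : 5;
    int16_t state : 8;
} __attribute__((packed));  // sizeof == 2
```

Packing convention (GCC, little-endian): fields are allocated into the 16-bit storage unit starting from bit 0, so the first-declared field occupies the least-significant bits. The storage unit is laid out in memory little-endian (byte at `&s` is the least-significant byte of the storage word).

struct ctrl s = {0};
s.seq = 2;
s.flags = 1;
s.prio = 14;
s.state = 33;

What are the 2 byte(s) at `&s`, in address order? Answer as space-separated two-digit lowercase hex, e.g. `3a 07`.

seq:2 = 2 → 0x2 << 0 → word 0x0002
flags:1 = 1 → 0x1 << 2 → word 0x0006
prio:5 = 14 → 0xe << 3 → word 0x0076
state:8 = 33 → 0x21 << 8 → word 0x2176
word = 0x2176 → little-endian bytes:
  [0]=0x76  [1]=0x21

76 21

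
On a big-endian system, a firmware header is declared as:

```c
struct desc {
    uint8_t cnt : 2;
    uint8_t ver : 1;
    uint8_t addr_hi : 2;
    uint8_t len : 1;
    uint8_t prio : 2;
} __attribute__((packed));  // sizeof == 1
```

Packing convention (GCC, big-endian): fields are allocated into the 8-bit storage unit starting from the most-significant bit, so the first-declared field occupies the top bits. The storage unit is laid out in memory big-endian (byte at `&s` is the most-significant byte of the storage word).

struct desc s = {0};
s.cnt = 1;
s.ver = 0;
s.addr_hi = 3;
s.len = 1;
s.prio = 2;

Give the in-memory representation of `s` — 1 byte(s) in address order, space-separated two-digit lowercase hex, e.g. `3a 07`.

5e

[6+:2] cnt=1 & 0x3 = 0x1; word=0x40
[5+:1] ver=0 & 0x1 = 0x0; word=0x40
[3+:2] addr_hi=3 & 0x3 = 0x3; word=0x58
[2+:1] len=1 & 0x1 = 0x1; word=0x5c
[0+:2] prio=2 & 0x3 = 0x2; word=0x5e
word = 0x5e → big-endian bytes:
  [0]=0x5e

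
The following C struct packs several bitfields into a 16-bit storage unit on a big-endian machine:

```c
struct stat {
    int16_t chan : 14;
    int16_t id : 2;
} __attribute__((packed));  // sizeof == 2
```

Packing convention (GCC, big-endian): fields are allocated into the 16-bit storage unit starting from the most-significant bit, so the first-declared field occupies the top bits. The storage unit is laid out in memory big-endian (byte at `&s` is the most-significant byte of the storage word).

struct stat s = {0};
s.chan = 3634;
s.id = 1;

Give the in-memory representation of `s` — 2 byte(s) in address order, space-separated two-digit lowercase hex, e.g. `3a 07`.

38 c9

chan (14b) val=3634 bits=0xe32 at bit 2: 0x38c8
id (2b) val=1 bits=0x1 at bit 0: 0x38c9
word = 0x38c9 → big-endian bytes:
  [0]=0x38  [1]=0xc9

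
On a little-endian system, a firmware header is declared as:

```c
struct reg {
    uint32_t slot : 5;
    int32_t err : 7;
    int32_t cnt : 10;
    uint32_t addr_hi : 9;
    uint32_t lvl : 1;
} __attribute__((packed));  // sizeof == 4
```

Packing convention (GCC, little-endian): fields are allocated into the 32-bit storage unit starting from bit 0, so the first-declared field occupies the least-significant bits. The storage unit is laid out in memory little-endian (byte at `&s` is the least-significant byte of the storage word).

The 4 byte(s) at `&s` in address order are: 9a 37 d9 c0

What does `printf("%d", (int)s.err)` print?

[0]=0x9a [1]=0x37 [2]=0xd9 [3]=0xc0 (little-endian) → word 0xc0d9379a
slot:5 @ bit 0 → (0xc0d9379a>>0)&0x1f = 0x1a
err:7 @ bit 5 → (0xc0d9379a>>5)&0x7f = 0x3c  ←
cnt:10 @ bit 12 → (0xc0d9379a>>12)&0x3ff = 0x193
addr_hi:9 @ bit 22 → (0xc0d9379a>>22)&0x1ff = 0x103
lvl:1 @ bit 31 → (0xc0d9379a>>31)&0x1 = 0x1
err signed 7b, MSB=0: value = 60

60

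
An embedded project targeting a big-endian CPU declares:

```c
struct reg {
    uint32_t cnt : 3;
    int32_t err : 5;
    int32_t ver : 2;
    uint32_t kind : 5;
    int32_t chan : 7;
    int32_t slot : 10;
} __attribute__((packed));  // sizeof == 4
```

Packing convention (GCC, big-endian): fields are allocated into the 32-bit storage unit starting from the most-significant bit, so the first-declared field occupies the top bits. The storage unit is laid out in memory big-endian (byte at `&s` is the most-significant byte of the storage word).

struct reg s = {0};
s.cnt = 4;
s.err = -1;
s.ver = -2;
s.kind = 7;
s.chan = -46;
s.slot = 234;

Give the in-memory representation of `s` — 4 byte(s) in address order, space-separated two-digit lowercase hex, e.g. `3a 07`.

cnt (3b) val=4 bits=0x4 at bit 29: 0x80000000
err (5b) val=-1 bits=0x1f at bit 24: 0x9f000000
ver (2b) val=-2 bits=0x2 at bit 22: 0x9f800000
kind (5b) val=7 bits=0x7 at bit 17: 0x9f8e0000
chan (7b) val=-46 bits=0x52 at bit 10: 0x9f8f4800
slot (10b) val=234 bits=0xea at bit 0: 0x9f8f48ea
word = 0x9f8f48ea → big-endian bytes:
  [0]=0x9f  [1]=0x8f  [2]=0x48  [3]=0xea

9f 8f 48 ea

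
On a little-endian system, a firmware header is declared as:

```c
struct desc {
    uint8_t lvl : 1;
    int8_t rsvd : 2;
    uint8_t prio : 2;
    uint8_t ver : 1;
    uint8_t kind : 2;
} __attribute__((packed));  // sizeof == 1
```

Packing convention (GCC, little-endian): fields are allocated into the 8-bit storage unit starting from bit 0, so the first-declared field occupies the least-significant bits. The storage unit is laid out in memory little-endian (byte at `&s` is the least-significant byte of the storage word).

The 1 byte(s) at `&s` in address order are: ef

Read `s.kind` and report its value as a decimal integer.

[0]=0xef (little-endian) → word 0xef
lvl:1 @ bit 0 → (0xef>>0)&0x1 = 0x1
rsvd:2 @ bit 1 → (0xef>>1)&0x3 = 0x3
prio:2 @ bit 3 → (0xef>>3)&0x3 = 0x1
ver:1 @ bit 5 → (0xef>>5)&0x1 = 0x1
kind:2 @ bit 6 → (0xef>>6)&0x3 = 0x3  ←

3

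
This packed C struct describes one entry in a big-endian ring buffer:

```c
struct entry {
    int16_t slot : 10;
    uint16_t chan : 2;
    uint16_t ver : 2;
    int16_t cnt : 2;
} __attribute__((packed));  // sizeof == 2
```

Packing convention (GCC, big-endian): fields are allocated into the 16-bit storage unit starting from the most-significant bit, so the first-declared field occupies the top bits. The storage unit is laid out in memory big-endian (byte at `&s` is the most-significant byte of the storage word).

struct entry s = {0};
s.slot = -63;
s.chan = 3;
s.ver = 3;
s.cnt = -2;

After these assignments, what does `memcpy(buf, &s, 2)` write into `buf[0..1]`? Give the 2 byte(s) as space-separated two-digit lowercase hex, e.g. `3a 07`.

f0 7e

slot (10b) val=-63 bits=0x3c1 at bit 6: 0xf040
chan (2b) val=3 bits=0x3 at bit 4: 0xf070
ver (2b) val=3 bits=0x3 at bit 2: 0xf07c
cnt (2b) val=-2 bits=0x2 at bit 0: 0xf07e
word = 0xf07e → big-endian bytes:
  [0]=0xf0  [1]=0x7e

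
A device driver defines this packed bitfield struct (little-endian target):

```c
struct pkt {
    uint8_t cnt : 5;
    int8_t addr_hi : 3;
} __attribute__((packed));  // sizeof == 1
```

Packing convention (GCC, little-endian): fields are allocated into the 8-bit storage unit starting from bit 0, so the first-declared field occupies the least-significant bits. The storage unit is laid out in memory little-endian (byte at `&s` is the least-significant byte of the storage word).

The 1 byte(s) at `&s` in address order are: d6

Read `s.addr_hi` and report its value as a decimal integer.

[0]=0xd6 (little-endian) → word 0xd6
cnt:5 @ bit 0 → (0xd6>>0)&0x1f = 0x16
addr_hi:3 @ bit 5 → (0xd6>>5)&0x7 = 0x6  ←
addr_hi signed 3b, MSB=1: 6 - 8 = -2

-2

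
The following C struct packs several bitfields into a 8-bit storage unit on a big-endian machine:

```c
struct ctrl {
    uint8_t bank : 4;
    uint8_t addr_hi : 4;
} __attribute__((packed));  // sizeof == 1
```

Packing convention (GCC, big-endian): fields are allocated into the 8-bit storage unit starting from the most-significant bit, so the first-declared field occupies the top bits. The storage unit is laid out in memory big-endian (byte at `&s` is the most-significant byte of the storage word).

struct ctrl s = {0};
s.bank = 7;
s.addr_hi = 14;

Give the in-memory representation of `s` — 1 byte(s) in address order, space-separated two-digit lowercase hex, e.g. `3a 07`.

7e

bank (4b) val=7 bits=0x7 at bit 4: 0x70
addr_hi (4b) val=14 bits=0xe at bit 0: 0x7e
word = 0x7e → big-endian bytes:
  [0]=0x7e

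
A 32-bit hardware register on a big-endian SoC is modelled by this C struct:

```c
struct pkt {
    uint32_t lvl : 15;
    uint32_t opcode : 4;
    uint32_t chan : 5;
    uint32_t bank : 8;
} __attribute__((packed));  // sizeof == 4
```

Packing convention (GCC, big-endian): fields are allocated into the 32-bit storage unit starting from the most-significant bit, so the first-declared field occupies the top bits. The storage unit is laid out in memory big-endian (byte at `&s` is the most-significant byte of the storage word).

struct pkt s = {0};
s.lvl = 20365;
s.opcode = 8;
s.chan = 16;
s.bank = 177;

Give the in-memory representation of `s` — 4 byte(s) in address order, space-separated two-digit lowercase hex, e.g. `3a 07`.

9f 1b 10 b1

lvl (15b) val=20365 bits=0x4f8d at bit 17: 0x9f1a0000
opcode (4b) val=8 bits=0x8 at bit 13: 0x9f1b0000
chan (5b) val=16 bits=0x10 at bit 8: 0x9f1b1000
bank (8b) val=177 bits=0xb1 at bit 0: 0x9f1b10b1
word = 0x9f1b10b1 → big-endian bytes:
  [0]=0x9f  [1]=0x1b  [2]=0x10  [3]=0xb1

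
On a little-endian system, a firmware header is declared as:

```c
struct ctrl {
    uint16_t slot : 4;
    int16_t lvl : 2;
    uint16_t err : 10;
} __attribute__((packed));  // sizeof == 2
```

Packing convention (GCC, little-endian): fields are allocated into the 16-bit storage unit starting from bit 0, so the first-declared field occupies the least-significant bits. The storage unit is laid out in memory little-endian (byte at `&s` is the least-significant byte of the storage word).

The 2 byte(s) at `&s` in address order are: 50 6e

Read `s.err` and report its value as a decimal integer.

[0]=0x50 [1]=0x6e (little-endian) → word 0x6e50
slot:4 @ bit 0 → (0x6e50>>0)&0xf = 0x0
lvl:2 @ bit 4 → (0x6e50>>4)&0x3 = 0x1
err:10 @ bit 6 → (0x6e50>>6)&0x3ff = 0x1b9  ←

441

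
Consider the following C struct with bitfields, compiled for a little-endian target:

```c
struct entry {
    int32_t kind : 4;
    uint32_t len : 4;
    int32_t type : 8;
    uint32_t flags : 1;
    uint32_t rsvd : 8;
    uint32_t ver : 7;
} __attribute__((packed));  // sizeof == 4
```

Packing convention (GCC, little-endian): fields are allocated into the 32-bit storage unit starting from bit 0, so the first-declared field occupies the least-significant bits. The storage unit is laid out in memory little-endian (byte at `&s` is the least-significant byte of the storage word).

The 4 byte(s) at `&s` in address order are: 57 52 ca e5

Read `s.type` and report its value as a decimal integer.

[0]=0x57 [1]=0x52 [2]=0xca [3]=0xe5 (little-endian) → word 0xe5ca5257
kind:4 @ bit 0 → (0xe5ca5257>>0)&0xf = 0x7
len:4 @ bit 4 → (0xe5ca5257>>4)&0xf = 0x5
type:8 @ bit 8 → (0xe5ca5257>>8)&0xff = 0x52  ←
flags:1 @ bit 16 → (0xe5ca5257>>16)&0x1 = 0x0
rsvd:8 @ bit 17 → (0xe5ca5257>>17)&0xff = 0xe5
ver:7 @ bit 25 → (0xe5ca5257>>25)&0x7f = 0x72
type signed 8b, MSB=0: value = 82

82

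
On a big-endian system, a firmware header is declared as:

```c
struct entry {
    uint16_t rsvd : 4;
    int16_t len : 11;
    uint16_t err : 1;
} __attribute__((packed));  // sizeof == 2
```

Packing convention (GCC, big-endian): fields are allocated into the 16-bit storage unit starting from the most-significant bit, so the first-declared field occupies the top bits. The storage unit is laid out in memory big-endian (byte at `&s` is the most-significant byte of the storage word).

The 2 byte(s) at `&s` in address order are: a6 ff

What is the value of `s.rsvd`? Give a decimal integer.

[0]=0xa6 [1]=0xff (big-endian) → word 0xa6ff
rsvd [12+:4] = (word>>12) & 0xf = 10  ←
len [1+:11] = (word>>1) & 0x7ff = 895
err [0+:1] = (word>>0) & 0x1 = 1

10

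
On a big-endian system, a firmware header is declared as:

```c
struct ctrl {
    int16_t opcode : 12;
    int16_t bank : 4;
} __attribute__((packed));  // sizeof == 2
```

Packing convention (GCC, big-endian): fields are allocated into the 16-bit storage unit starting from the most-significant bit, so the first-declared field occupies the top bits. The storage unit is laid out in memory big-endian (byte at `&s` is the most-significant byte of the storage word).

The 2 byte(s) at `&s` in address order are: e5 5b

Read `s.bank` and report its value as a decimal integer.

[0]=0xe5 [1]=0x5b (big-endian) → word 0xe55b
opcode [4+:12] = (word>>4) & 0xfff = 3669
bank [0+:4] = (word>>0) & 0xf = 11  ←
bank signed 4b, MSB=1: 11 - 16 = -5

-5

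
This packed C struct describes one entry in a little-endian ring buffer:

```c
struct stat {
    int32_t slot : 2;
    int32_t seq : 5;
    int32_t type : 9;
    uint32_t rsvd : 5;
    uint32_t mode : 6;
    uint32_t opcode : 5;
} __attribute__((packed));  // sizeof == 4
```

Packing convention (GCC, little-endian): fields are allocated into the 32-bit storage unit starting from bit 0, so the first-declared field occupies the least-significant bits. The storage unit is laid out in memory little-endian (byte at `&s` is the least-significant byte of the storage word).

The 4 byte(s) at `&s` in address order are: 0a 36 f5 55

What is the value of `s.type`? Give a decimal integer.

108

[0]=0x0a [1]=0x36 [2]=0xf5 [3]=0x55 (little-endian) → word 0x55f5360a
slot [0+:2] = (word>>0) & 0x3 = 2
seq [2+:5] = (word>>2) & 0x1f = 2
type [7+:9] = (word>>7) & 0x1ff = 108  ←
rsvd [16+:5] = (word>>16) & 0x1f = 21
mode [21+:6] = (word>>21) & 0x3f = 47
opcode [27+:5] = (word>>27) & 0x1f = 10
type signed 9b, MSB=0: value = 108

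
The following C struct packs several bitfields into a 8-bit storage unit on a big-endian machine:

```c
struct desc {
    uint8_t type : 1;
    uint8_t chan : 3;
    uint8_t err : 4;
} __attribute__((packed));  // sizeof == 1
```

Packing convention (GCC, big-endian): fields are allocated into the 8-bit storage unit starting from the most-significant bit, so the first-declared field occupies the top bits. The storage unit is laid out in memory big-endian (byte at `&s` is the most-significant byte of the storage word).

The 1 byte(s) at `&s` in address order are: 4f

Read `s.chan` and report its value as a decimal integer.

4

[0]=0x4f (big-endian) → word 0x4f
type [7+:1] = (word>>7) & 0x1 = 0
chan [4+:3] = (word>>4) & 0x7 = 4  ←
err [0+:4] = (word>>0) & 0xf = 15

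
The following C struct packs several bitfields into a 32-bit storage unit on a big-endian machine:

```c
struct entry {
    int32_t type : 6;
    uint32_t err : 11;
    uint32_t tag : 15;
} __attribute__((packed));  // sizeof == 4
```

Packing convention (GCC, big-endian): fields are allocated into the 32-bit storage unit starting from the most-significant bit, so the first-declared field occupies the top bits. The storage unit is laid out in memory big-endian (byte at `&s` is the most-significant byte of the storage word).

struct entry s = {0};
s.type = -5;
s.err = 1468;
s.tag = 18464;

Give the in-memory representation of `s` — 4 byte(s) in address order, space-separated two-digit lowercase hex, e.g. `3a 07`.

ee de 48 20

[26+:6] type=-5 & 0x3f = 0x3b; word=0xec000000
[15+:11] err=1468 & 0x7ff = 0x5bc; word=0xeede0000
[0+:15] tag=18464 & 0x7fff = 0x4820; word=0xeede4820
word = 0xeede4820 → big-endian bytes:
  [0]=0xee  [1]=0xde  [2]=0x48  [3]=0x20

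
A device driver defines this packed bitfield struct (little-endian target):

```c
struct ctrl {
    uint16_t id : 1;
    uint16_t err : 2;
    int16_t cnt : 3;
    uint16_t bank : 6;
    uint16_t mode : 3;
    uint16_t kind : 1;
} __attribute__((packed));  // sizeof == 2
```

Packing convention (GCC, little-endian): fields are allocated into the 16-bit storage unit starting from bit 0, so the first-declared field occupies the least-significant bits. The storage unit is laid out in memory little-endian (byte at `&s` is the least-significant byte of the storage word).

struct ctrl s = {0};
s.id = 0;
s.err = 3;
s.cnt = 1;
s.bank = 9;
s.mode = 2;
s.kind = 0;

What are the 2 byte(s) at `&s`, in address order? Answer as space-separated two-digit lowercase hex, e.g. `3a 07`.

4e 22

id (1b) val=0 bits=0x0 at bit 0: 0x0000
err (2b) val=3 bits=0x3 at bit 1: 0x0006
cnt (3b) val=1 bits=0x1 at bit 3: 0x000e
bank (6b) val=9 bits=0x9 at bit 6: 0x024e
mode (3b) val=2 bits=0x2 at bit 12: 0x224e
kind (1b) val=0 bits=0x0 at bit 15: 0x224e
word = 0x224e → little-endian bytes:
  [0]=0x4e  [1]=0x22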